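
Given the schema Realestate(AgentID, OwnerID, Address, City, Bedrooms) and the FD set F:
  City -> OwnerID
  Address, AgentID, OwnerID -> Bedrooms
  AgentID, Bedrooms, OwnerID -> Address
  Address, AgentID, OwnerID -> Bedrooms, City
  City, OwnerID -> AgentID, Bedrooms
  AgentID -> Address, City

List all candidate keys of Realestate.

{AgentID} is a candidate key since {AgentID}⁺ = {Address, AgentID, Bedrooms, City, OwnerID} covers every attribute.
{City} is a candidate key since {City}⁺ = {Address, AgentID, Bedrooms, City, OwnerID} covers every attribute.
No proper subset of any of these is a key, and no other minimal superkey exists.

{AgentID}, {City}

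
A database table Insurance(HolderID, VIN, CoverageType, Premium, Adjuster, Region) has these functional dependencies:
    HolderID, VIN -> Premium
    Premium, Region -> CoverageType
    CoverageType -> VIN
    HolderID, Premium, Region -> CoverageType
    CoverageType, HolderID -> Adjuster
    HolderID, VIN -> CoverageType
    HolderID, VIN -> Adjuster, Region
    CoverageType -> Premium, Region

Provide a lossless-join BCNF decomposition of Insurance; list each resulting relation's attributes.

{Adjuster, HolderID, Premium, Region}; {CoverageType, Premium, Region, VIN}

Candidate keys of the original relation: {CoverageType, HolderID}, {HolderID, Premium, Region}, {HolderID, VIN}.
{Adjuster, CoverageType, HolderID, Premium, Region, VIN}: {Premium, Region} determines {CoverageType, Premium, Region, VIN} here but is not a superkey — split on Premium, Region -> CoverageType, VIN, giving {CoverageType, Premium, Region, VIN} and {Adjuster, HolderID, Premium, Region}.
{CoverageType, Premium, Region, VIN} has no BCNF violation.
{Adjuster, HolderID, Premium, Region} has no BCNF violation.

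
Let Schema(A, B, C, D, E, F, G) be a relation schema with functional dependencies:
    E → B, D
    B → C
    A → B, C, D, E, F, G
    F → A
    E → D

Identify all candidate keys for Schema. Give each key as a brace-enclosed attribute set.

{A}, {F}

Closure of {A} is {A, B, C, D, E, F, G}, the whole schema; {A} is a candidate key.
Closure of {F} is {A, B, C, D, E, F, G}, the whole schema; {F} is a candidate key.
Any other superkey properly contains one of these, so there are no further candidate keys.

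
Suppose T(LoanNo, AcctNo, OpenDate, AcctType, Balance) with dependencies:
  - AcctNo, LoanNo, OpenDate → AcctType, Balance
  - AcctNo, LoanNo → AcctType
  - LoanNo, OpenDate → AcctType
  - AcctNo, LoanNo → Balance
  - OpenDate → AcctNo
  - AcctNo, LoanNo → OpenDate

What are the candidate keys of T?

{AcctNo, LoanNo}, {LoanNo, OpenDate}

No FD produces {LoanNo}, so it must be in every candidate key.
{AcctNo, LoanNo}⁺ = {AcctNo, AcctType, Balance, LoanNo, OpenDate}, which is every attribute, so {AcctNo, LoanNo} is a candidate key.
{LoanNo, OpenDate}⁺ = {AcctNo, AcctType, Balance, LoanNo, OpenDate}, which is every attribute, so {LoanNo, OpenDate} is a candidate key.
Any other superkey properly contains one of these, so there are no further candidate keys.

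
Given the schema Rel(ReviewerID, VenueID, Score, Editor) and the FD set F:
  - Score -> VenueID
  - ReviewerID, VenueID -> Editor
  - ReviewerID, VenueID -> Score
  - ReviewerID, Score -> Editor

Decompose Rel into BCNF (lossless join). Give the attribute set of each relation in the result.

Candidate keys of the original relation: {ReviewerID, Score}, {ReviewerID, VenueID}.
{Editor, ReviewerID, Score, VenueID}: {Score} determines {Score, VenueID} here but is not a superkey — split on Score -> VenueID, giving {Score, VenueID} and {Editor, ReviewerID, Score}.
{Score, VenueID}: every determinant is a superkey — BCNF.
{Editor, ReviewerID, Score}: every determinant is a superkey — BCNF.

{Editor, ReviewerID, Score}; {Score, VenueID}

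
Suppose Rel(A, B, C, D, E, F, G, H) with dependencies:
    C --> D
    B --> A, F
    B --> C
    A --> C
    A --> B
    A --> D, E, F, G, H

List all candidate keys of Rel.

{A} is a candidate key since {A}⁺ = {A, B, C, D, E, F, G, H} covers every attribute.
{B} is a candidate key since {B}⁺ = {A, B, C, D, E, F, G, H} covers every attribute.
No proper subset of any of these is a key, and no other minimal superkey exists.

{A}, {B}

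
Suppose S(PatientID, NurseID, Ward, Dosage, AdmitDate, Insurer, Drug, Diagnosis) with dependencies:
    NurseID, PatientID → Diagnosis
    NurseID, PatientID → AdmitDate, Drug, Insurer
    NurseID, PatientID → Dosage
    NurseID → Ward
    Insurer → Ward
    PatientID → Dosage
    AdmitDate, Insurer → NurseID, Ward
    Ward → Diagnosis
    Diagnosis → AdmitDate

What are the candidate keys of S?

{Insurer, PatientID}, {NurseID, PatientID}

{PatientID} never appears on the right of any FD, so every key must include it.
{Insurer, PatientID}⁺ = {AdmitDate, Diagnosis, Dosage, Drug, Insurer, NurseID, PatientID, Ward} — all of the relation — so {Insurer, PatientID} is a candidate key.
{NurseID, PatientID}⁺ = {AdmitDate, Diagnosis, Dosage, Drug, Insurer, NurseID, PatientID, Ward} — all of the relation — so {NurseID, PatientID} is a candidate key.
These are minimal and exhaustive — every other superkey contains one of them.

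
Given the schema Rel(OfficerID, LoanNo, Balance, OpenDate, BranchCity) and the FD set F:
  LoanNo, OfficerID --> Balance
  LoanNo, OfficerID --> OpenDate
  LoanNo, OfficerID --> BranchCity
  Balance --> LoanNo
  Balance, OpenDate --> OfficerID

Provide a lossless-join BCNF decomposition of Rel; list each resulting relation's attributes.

{Balance, BranchCity, OfficerID, OpenDate}; {Balance, LoanNo}

Candidate keys of the original relation: {Balance, OfficerID}, {Balance, OpenDate}, {LoanNo, OfficerID}.
Within {Balance, BranchCity, LoanNo, OfficerID, OpenDate}: {Balance}⁺ ∩ {Balance, BranchCity, LoanNo, OfficerID, OpenDate} = {Balance, LoanNo}, not the whole set, so Balance --> LoanNo violates BCNF; decompose into {Balance, LoanNo} and {Balance, BranchCity, OfficerID, OpenDate}.
{Balance, LoanNo} has no BCNF violation.
{Balance, BranchCity, OfficerID, OpenDate} has no BCNF violation.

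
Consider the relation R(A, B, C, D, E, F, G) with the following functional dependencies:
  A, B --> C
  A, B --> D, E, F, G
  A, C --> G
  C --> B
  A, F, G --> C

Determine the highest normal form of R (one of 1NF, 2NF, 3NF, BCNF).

3NF

Candidate keys: {A, B}, {A, C}, {A, F, G}. Prime attributes: {A, B, C, F, G}.
C --> B breaks BCNF: {C}⁺ = {B, C}, so {C} is not a superkey.
Its right-hand attributes {B} are all prime, as are those of every other non-superkey FD — the relation is in 3NF.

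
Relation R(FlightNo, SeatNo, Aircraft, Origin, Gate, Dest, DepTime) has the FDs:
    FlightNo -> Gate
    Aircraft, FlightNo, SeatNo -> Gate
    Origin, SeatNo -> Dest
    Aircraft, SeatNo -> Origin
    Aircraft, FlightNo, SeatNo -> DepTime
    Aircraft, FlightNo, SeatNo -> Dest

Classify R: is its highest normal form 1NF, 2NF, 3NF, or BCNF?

Candidate key: {Aircraft, FlightNo, SeatNo}. Prime attributes: {Aircraft, FlightNo, SeatNo}.
FlightNo -> Gate breaks BCNF: {FlightNo}⁺ = {FlightNo, Gate}, so {FlightNo} is not a superkey.
Because {Gate} is non-prime and the left side of FlightNo -> Gate is not a superkey, the relation is not in 3NF.
The proper key subset {FlightNo} of {Aircraft, FlightNo, SeatNo} determines non-prime {Gate}, so the relation is not even in 2NF.

1NF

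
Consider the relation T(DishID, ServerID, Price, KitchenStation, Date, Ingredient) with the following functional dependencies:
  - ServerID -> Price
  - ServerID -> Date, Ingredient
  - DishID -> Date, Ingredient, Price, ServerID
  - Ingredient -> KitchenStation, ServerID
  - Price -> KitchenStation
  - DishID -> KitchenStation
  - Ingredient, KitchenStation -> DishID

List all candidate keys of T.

{DishID} is a candidate key since {DishID}⁺ = {Date, DishID, Ingredient, KitchenStation, Price, ServerID} covers every attribute.
{Ingredient} is a candidate key since {Ingredient}⁺ = {Date, DishID, Ingredient, KitchenStation, Price, ServerID} covers every attribute.
{ServerID} is a candidate key since {ServerID}⁺ = {Date, DishID, Ingredient, KitchenStation, Price, ServerID} covers every attribute.
Any other superkey properly contains one of these, so there are no further candidate keys.

{DishID}, {Ingredient}, {ServerID}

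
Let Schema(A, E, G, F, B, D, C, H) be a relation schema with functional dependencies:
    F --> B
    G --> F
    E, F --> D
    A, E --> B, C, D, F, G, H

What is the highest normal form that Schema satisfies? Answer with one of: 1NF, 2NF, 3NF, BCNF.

2NF

Candidate key: {A, E}. Prime attributes: {A, E}.
F --> B: {F}⁺ = {B, F}, which is not all of the attributes, so the left side is not a superkey — BCNF is violated.
F --> B determines the non-prime attribute {B} from a non-superkey — 3NF is violated.
No non-prime attribute depends on a proper subset of any candidate key, so 2NF holds.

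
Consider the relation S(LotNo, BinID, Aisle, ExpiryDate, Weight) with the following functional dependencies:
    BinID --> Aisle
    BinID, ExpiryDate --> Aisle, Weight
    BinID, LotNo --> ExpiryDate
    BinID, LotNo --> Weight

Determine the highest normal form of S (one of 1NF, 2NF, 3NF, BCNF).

Candidate key: {BinID, LotNo}. Prime attributes: {BinID, LotNo}.
BinID --> Aisle breaks BCNF: {BinID}⁺ = {Aisle, BinID}, so {BinID} is not a superkey.
BinID --> Aisle has non-prime {Aisle} on the right and a non-superkey on the left, so 3NF fails.
The proper key subset {BinID} of {BinID, LotNo} determines non-prime {Aisle}, so the relation is not even in 2NF.

1NF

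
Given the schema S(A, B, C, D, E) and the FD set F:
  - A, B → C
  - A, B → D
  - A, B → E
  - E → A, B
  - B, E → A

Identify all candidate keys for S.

Closure of {E} is {A, B, C, D, E}, the whole schema; {E} is a candidate key.
Closure of {A, B} is {A, B, C, D, E}, the whole schema; {A, B} is a candidate key.
No proper subset of any of these is a key, and no other minimal superkey exists.

{A, B}, {E}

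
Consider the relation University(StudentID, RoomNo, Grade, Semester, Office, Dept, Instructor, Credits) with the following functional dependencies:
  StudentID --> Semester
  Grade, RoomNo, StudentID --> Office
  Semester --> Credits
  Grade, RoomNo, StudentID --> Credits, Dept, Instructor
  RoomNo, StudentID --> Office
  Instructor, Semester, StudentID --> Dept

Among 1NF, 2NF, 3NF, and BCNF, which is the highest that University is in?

Candidate key: {Grade, RoomNo, StudentID}. Prime attributes: {Grade, RoomNo, StudentID}.
StudentID --> Semester breaks BCNF: {StudentID}⁺ = {Credits, Semester, StudentID}, so {StudentID} is not a superkey.
StudentID --> Semester has non-prime {Semester} on the right and a non-superkey on the left, so 3NF fails.
Since {StudentID} ⊂ {Grade, RoomNo, StudentID} and {StudentID}⁺ ⊇ {Credits, Semester} with {Credits, Semester} non-prime, there is a partial dependency; 2NF fails.

1NF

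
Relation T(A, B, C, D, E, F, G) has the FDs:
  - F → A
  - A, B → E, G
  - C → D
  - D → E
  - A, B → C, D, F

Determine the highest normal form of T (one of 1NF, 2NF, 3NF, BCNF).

2NF

Candidate keys: {A, B}, {B, F}. Prime attributes: {A, B, F}.
F → A: {F}⁺ = {A, F}, which is not all of the attributes, so the left side is not a superkey — BCNF is violated.
C → D has non-prime {D} on the right and a non-superkey on the left, so 3NF fails.
No non-prime attribute depends on a proper subset of any candidate key, so 2NF holds.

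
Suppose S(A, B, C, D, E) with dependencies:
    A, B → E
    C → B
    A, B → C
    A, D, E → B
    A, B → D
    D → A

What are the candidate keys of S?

Closure of {A, B} is {A, B, C, D, E}, the whole schema; {A, B} is a candidate key.
Closure of {A, C} is {A, B, C, D, E}, the whole schema; {A, C} is a candidate key.
Closure of {B, D} is {A, B, C, D, E}, the whole schema; {B, D} is a candidate key.
Closure of {C, D} is {A, B, C, D, E}, the whole schema; {C, D} is a candidate key.
Closure of {D, E} is {A, B, C, D, E}, the whole schema; {D, E} is a candidate key.
Any other superkey properly contains one of these, so there are no further candidate keys.

{A, B}, {A, C}, {B, D}, {C, D}, {D, E}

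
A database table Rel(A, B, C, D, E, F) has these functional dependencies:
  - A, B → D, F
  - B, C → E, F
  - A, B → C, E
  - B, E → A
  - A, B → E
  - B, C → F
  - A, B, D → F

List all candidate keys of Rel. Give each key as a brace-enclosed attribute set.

{A, B}, {B, C}, {B, E}

Attributes never on any right-hand side: {B} — every candidate key must contain it.
Closure of {A, B} is {A, B, C, D, E, F}, the whole schema; {A, B} is a candidate key.
Closure of {B, C} is {A, B, C, D, E, F}, the whole schema; {B, C} is a candidate key.
Closure of {B, E} is {A, B, C, D, E, F}, the whole schema; {B, E} is a candidate key.
No proper subset of any of these is a key, and no other minimal superkey exists.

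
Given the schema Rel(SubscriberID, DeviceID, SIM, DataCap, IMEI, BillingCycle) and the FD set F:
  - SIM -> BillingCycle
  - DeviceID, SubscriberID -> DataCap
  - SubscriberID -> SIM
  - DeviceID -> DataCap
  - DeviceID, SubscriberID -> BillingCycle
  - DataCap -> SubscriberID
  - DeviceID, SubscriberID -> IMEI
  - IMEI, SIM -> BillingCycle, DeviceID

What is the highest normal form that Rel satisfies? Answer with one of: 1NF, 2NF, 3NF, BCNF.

Candidate keys: {DataCap, IMEI}, {DeviceID}, {IMEI, SIM}, {IMEI, SubscriberID}. Prime attributes: {DataCap, DeviceID, IMEI, SIM, SubscriberID}.
SIM -> BillingCycle: {SIM}⁺ = {BillingCycle, SIM}, which is not all of the attributes, so the left side is not a superkey — BCNF is violated.
SIM -> BillingCycle has non-prime {BillingCycle} on the right and a non-superkey on the left, so 3NF fails.
The proper key subset {DataCap} of {DataCap, IMEI} determines non-prime {BillingCycle}, so the relation is not even in 2NF.

1NF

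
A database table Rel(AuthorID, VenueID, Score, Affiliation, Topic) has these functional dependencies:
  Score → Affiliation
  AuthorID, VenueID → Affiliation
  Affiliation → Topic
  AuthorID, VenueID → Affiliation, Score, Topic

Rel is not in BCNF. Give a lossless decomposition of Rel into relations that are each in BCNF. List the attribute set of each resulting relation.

{Affiliation, Score}; {Affiliation, Topic}; {AuthorID, Score, VenueID}

Candidate key of the original relation: {AuthorID, VenueID}.
Within {Affiliation, AuthorID, Score, Topic, VenueID}: {Score}⁺ ∩ {Affiliation, AuthorID, Score, Topic, VenueID} = {Affiliation, Score, Topic}, not the whole set, so Score → Affiliation, Topic violates BCNF; decompose into {Affiliation, Score, Topic} and {AuthorID, Score, VenueID}.
Within {Affiliation, Score, Topic}: {Affiliation}⁺ ∩ {Affiliation, Score, Topic} = {Affiliation, Topic}, not the whole set, so Affiliation → Topic violates BCNF; decompose into {Affiliation, Topic} and {Affiliation, Score}.
{Affiliation, Topic} has no BCNF violation.
{Affiliation, Score} has no BCNF violation.
{AuthorID, Score, VenueID} has no BCNF violation.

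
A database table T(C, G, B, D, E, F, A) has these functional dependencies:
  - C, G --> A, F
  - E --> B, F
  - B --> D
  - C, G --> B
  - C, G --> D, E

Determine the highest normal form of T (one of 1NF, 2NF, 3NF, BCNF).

Candidate key: {C, G}. Prime attributes: {C, G}.
E --> B, F breaks BCNF: {E}⁺ = {B, D, E, F}, so {E} is not a superkey.
E --> B, F has non-prime {B, F} on the right and a non-superkey on the left, so 3NF fails.
No non-prime attribute depends on a proper subset of any candidate key, so 2NF holds.

2NF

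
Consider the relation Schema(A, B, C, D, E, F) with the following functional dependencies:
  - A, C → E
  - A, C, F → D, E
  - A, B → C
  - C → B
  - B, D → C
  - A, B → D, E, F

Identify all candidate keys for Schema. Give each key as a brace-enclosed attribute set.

{A, B}, {A, C}

{A} never appears on the right of any FD, so every key must include it.
Closure of {A, B} is {A, B, C, D, E, F}, the whole schema; {A, B} is a candidate key.
Closure of {A, C} is {A, B, C, D, E, F}, the whole schema; {A, C} is a candidate key.
These are minimal and exhaustive — every other superkey contains one of them.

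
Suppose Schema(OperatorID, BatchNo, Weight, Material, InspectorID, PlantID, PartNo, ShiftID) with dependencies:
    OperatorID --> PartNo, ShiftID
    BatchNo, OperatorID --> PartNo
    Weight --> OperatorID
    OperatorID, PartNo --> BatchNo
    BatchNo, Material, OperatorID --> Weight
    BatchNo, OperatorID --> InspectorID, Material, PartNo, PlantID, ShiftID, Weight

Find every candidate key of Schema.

{OperatorID}, {Weight}

{OperatorID} is a candidate key since {OperatorID}⁺ = {BatchNo, InspectorID, Material, OperatorID, PartNo, PlantID, ShiftID, Weight} covers every attribute.
{Weight} is a candidate key since {Weight}⁺ = {BatchNo, InspectorID, Material, OperatorID, PartNo, PlantID, ShiftID, Weight} covers every attribute.
Any other superkey properly contains one of these, so there are no further candidate keys.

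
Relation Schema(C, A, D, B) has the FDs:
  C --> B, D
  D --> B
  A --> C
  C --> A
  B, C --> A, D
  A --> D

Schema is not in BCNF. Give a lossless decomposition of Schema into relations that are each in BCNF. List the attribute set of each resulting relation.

Candidate keys of the original relation: {A}, {C}.
In {A, B, C, D}, {D} is not a superkey ({D}⁺ restricted to this set is {B, D}), so split on D --> B into {B, D} and {A, C, D}.
{B, D} is in BCNF.
{A, C, D} is in BCNF.

{A, C, D}; {B, D}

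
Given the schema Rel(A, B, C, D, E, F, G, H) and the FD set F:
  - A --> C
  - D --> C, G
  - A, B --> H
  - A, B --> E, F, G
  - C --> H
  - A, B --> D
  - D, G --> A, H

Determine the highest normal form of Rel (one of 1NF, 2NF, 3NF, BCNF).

1NF

Candidate keys: {A, B}, {B, D}. Prime attributes: {A, B, D}.
A --> C breaks BCNF: {A}⁺ = {A, C, H}, so {A} is not a superkey.
Because {C} is non-prime and the left side of A --> C is not a superkey, the relation is not in 3NF.
Since {A} ⊂ {A, B} and {A}⁺ ⊇ {C, H} with {C, H} non-prime, there is a partial dependency; 2NF fails.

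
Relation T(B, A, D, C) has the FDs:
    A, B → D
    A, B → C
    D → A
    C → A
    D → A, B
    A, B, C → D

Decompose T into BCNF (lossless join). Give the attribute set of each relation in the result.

Candidate keys of the original relation: {A, B}, {B, C}, {D}.
{A, B, C, D}: {C} determines {A, C} here but is not a superkey — split on C → A, giving {A, C} and {B, C, D}.
{A, C}: every determinant is a superkey — BCNF.
{B, C, D}: every determinant is a superkey — BCNF.

{A, C}; {B, C, D}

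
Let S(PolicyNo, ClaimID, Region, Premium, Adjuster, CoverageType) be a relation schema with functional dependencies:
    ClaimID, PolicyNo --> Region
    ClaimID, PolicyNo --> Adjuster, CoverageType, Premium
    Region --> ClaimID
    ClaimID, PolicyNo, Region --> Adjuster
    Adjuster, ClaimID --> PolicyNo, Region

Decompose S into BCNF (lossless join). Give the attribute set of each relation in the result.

{Adjuster, CoverageType, PolicyNo, Premium, Region}; {ClaimID, Region}

Candidate keys of the original relation: {Adjuster, ClaimID}, {Adjuster, Region}, {ClaimID, PolicyNo}, {PolicyNo, Region}.
{Adjuster, ClaimID, CoverageType, PolicyNo, Premium, Region}: {Region} determines {ClaimID, Region} here but is not a superkey — split on Region --> ClaimID, giving {ClaimID, Region} and {Adjuster, CoverageType, PolicyNo, Premium, Region}.
{ClaimID, Region}: every determinant is a superkey — BCNF.
{Adjuster, CoverageType, PolicyNo, Premium, Region}: every determinant is a superkey — BCNF.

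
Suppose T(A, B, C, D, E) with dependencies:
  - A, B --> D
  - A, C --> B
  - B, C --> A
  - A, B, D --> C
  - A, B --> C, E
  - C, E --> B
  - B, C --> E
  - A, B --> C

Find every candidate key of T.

{A, B}, {A, C}, {B, C}, {C, E}

{A, B}⁺ = {A, B, C, D, E}, which is every attribute, so {A, B} is a candidate key.
{A, C}⁺ = {A, B, C, D, E}, which is every attribute, so {A, C} is a candidate key.
{B, C}⁺ = {A, B, C, D, E}, which is every attribute, so {B, C} is a candidate key.
{C, E}⁺ = {A, B, C, D, E}, which is every attribute, so {C, E} is a candidate key.
These are minimal and exhaustive — every other superkey contains one of them.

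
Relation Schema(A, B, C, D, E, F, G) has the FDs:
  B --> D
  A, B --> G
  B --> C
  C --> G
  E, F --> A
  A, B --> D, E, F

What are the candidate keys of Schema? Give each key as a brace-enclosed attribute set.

{A, B}, {B, E, F}

{B} never appears on the right of any FD, so every key must include it.
{A, B}⁺ = {A, B, C, D, E, F, G}, which is every attribute, so {A, B} is a candidate key.
{B, E, F}⁺ = {A, B, C, D, E, F, G}, which is every attribute, so {B, E, F} is a candidate key.
Any other superkey properly contains one of these, so there are no further candidate keys.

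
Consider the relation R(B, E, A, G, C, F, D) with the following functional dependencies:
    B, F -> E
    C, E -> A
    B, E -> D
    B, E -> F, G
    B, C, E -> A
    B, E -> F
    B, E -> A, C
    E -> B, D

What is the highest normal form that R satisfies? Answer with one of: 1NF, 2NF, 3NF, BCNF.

BCNF

Candidate keys: {B, F}, {E}. Prime attributes: {B, E, F}.
The left-hand side of every FD is a superkey, so BCNF is satisfied.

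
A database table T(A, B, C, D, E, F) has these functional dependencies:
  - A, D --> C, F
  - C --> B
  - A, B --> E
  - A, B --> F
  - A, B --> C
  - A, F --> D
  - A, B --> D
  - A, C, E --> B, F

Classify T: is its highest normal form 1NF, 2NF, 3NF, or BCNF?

3NF

Candidate keys: {A, B}, {A, C}, {A, D}, {A, F}. Prime attributes: {A, B, C, D, F}.
For C --> B we have {C}⁺ = {B, C}; {C} is not a superkey, so BCNF fails.
Its right-hand attributes {B} are all prime, as are those of every other non-superkey FD — the relation is in 3NF.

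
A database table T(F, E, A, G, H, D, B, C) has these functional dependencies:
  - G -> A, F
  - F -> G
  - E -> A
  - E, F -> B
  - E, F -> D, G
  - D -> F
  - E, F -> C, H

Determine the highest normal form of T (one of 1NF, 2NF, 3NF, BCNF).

Candidate keys: {D, E}, {E, F}, {E, G}. Prime attributes: {D, E, F, G}.
For G -> A, F we have {G}⁺ = {A, F, G}; {G} is not a superkey, so BCNF fails.
G -> A, F has non-prime {A} on the right and a non-superkey on the left, so 3NF fails.
{D} is a proper subset of the key {D, E}, and {D}⁺ contains the non-prime attribute {A} — a partial dependency, so 2NF is violated.

1NF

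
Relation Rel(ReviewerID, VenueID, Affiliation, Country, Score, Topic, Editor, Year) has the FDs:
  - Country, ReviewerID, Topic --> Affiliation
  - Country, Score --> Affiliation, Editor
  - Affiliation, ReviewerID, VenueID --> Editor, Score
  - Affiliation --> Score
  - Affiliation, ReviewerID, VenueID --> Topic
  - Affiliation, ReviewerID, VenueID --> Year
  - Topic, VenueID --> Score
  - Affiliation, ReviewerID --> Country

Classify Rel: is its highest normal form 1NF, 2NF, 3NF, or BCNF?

1NF

Candidate keys: {Affiliation, ReviewerID, VenueID}, {Country, ReviewerID, Score, VenueID}, {Country, ReviewerID, Topic, VenueID}. Prime attributes: {Affiliation, Country, ReviewerID, Score, Topic, VenueID}.
Country, ReviewerID, Topic --> Affiliation: {Country, ReviewerID, Topic}⁺ = {Affiliation, Country, Editor, ReviewerID, Score, Topic}, which is not all of the attributes, so the left side is not a superkey — BCNF is violated.
Country, Score --> Affiliation, Editor has non-prime {Editor} on the right and a non-superkey on the left, so 3NF fails.
The proper key subset {Affiliation, ReviewerID} of {Affiliation, ReviewerID, VenueID} determines non-prime {Editor}, so the relation is not even in 2NF.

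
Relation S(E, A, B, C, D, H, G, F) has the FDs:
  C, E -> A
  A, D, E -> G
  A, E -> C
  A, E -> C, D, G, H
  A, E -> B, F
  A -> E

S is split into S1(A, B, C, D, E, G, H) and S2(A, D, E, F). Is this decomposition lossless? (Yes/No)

Yes

The shared attributes are {A, D, E} and {A, D, E}⁺ = {A, B, C, D, E, F, G, H}.
S1 is contained in that closure, so S1 ∩ S2 -> S1 holds and the join is lossless.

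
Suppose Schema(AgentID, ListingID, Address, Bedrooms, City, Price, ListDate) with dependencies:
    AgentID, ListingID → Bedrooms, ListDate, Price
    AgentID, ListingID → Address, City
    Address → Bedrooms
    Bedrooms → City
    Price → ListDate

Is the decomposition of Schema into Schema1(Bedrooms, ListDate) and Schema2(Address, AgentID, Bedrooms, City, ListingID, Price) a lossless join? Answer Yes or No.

The shared attributes are {Bedrooms} and {Bedrooms}⁺ = {Bedrooms, City}.
Schema1 ⊄ {Bedrooms, City} and Schema2 ⊄ {Bedrooms, City}, so the split is lossy.

No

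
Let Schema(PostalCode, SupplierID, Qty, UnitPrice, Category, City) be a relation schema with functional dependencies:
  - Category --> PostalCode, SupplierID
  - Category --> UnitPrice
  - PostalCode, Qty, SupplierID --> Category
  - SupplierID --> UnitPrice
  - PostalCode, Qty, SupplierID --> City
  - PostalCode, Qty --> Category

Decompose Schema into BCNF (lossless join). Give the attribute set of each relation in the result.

{Category, City, Qty}; {Category, PostalCode, SupplierID}; {SupplierID, UnitPrice}

Candidate keys of the original relation: {Category, Qty}, {PostalCode, Qty}.
{Category, City, PostalCode, Qty, SupplierID, UnitPrice}: {Category} determines {Category, PostalCode, SupplierID, UnitPrice} here but is not a superkey — split on Category --> PostalCode, SupplierID, UnitPrice, giving {Category, PostalCode, SupplierID, UnitPrice} and {Category, City, Qty}.
{Category, PostalCode, SupplierID, UnitPrice}: {SupplierID} determines {SupplierID, UnitPrice} here but is not a superkey — split on SupplierID --> UnitPrice, giving {SupplierID, UnitPrice} and {Category, PostalCode, SupplierID}.
{SupplierID, UnitPrice}: every determinant is a superkey — BCNF.
{Category, PostalCode, SupplierID}: every determinant is a superkey — BCNF.
{Category, City, Qty}: every determinant is a superkey — BCNF.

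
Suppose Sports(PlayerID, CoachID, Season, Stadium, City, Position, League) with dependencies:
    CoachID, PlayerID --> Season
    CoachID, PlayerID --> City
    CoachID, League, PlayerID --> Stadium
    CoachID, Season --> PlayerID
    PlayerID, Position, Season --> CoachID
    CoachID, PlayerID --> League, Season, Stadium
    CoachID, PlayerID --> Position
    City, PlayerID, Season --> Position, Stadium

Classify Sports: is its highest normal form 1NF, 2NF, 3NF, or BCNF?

Candidate keys: {City, PlayerID, Season}, {CoachID, PlayerID}, {CoachID, Season}, {PlayerID, Position, Season}. Prime attributes: {City, CoachID, PlayerID, Position, Season}.
Each dependency's left side is a superkey — BCNF holds.

BCNF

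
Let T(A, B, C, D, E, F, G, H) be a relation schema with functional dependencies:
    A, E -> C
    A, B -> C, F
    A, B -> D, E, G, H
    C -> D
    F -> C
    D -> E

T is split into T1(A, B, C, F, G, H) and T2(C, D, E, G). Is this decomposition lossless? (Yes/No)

Yes

The shared attributes are {C, G} and {C, G}⁺ = {C, D, E, G}.
T2 is contained in that closure, so T1 ∩ T2 -> T2 holds and the join is lossless.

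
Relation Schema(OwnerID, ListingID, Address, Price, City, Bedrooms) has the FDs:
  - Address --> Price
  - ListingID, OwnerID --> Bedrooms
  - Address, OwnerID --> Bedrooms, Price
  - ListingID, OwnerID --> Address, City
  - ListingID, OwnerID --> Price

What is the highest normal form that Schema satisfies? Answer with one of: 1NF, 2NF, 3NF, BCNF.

2NF

Candidate key: {ListingID, OwnerID}. Prime attributes: {ListingID, OwnerID}.
For Address --> Price we have {Address}⁺ = {Address, Price}; {Address} is not a superkey, so BCNF fails.
Because {Price} is non-prime and the left side of Address --> Price is not a superkey, the relation is not in 3NF.
Checking every proper subset of each key, none determines a non-prime attribute — 2NF is satisfied.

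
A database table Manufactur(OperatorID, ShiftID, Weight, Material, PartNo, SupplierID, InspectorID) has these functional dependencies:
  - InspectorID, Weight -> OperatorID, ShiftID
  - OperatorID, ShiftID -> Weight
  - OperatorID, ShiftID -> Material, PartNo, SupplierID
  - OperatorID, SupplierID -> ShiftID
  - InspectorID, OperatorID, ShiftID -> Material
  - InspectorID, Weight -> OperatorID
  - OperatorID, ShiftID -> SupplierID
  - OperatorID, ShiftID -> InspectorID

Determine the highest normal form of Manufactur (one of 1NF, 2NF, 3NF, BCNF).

BCNF

Candidate keys: {InspectorID, Weight}, {OperatorID, ShiftID}, {OperatorID, SupplierID}. Prime attributes: {InspectorID, OperatorID, ShiftID, SupplierID, Weight}.
The left-hand side of every FD is a superkey, so BCNF is satisfied.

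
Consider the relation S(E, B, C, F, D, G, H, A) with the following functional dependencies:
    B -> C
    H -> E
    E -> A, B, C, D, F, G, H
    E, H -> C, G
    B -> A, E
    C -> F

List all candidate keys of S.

{B}⁺ = {A, B, C, D, E, F, G, H} — all of the relation — so {B} is a candidate key.
{E}⁺ = {A, B, C, D, E, F, G, H} — all of the relation — so {E} is a candidate key.
{H}⁺ = {A, B, C, D, E, F, G, H} — all of the relation — so {H} is a candidate key.
No proper subset of any of these is a key, and no other minimal superkey exists.

{B}, {E}, {H}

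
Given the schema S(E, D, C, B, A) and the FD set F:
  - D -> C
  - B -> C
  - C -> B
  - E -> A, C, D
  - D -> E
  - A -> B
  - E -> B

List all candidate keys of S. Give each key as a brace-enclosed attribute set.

{D}, {E}

{D}⁺ = {A, B, C, D, E}, which is every attribute, so {D} is a candidate key.
{E}⁺ = {A, B, C, D, E}, which is every attribute, so {E} is a candidate key.
Any other superkey properly contains one of these, so there are no further candidate keys.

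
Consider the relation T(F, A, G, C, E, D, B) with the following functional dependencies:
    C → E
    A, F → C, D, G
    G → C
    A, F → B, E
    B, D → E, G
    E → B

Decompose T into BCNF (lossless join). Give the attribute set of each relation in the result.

{A, D, F, G}; {B, E}; {C, E}; {C, G}

Candidate key of the original relation: {A, F}.
In {A, B, C, D, E, F, G}, {C} is not a superkey ({C}⁺ restricted to this set is {B, C, E}), so split on C → B, E into {B, C, E} and {A, C, D, F, G}.
In {B, C, E}, {E} is not a superkey ({E}⁺ restricted to this set is {B, E}), so split on E → B into {B, E} and {C, E}.
{B, E} is in BCNF.
{C, E} is in BCNF.
In {A, C, D, F, G}, {G} is not a superkey ({G}⁺ restricted to this set is {C, G}), so split on G → C into {C, G} and {A, D, F, G}.
{C, G} is in BCNF.
{A, D, F, G} is in BCNF.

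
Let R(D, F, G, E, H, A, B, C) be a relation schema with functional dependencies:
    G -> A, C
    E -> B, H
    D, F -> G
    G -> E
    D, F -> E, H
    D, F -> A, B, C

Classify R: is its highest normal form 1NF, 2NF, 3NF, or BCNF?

Candidate key: {D, F}. Prime attributes: {D, F}.
G -> A, C breaks BCNF: {G}⁺ = {A, B, C, E, G, H}, so {G} is not a superkey.
G -> A, C has non-prime {A, C} on the right and a non-superkey on the left, so 3NF fails.
No non-prime attribute depends on a proper subset of any candidate key, so 2NF holds.

2NF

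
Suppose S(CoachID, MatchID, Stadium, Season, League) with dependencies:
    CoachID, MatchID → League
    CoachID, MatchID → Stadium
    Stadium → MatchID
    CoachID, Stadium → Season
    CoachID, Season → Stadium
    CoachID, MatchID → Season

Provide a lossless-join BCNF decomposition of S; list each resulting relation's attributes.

Candidate keys of the original relation: {CoachID, MatchID}, {CoachID, Season}, {CoachID, Stadium}.
In {CoachID, League, MatchID, Season, Stadium}, {Stadium} is not a superkey ({Stadium}⁺ restricted to this set is {MatchID, Stadium}), so split on Stadium → MatchID into {MatchID, Stadium} and {CoachID, League, Season, Stadium}.
{MatchID, Stadium} is in BCNF.
{CoachID, League, Season, Stadium} is in BCNF.

{CoachID, League, Season, Stadium}; {MatchID, Stadium}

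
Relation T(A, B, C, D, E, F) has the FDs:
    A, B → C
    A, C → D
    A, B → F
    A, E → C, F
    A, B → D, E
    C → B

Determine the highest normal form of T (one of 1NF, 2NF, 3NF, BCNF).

3NF

Candidate keys: {A, B}, {A, C}, {A, E}. Prime attributes: {A, B, C, E}.
For C → B we have {C}⁺ = {B, C}; {C} is not a superkey, so BCNF fails.
But every attribute on its right side ({B}) is prime, and the same holds for every other non-superkey FD, so 3NF still holds.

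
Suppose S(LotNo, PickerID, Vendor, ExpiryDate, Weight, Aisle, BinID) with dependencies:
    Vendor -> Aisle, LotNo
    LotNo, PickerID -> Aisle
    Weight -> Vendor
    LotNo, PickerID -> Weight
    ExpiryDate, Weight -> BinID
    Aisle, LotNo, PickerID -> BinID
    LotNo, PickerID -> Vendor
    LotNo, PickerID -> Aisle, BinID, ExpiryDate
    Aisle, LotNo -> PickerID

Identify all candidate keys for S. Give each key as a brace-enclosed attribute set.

{Vendor}⁺ = {Aisle, BinID, ExpiryDate, LotNo, PickerID, Vendor, Weight} — all of the relation — so {Vendor} is a candidate key.
{Weight}⁺ = {Aisle, BinID, ExpiryDate, LotNo, PickerID, Vendor, Weight} — all of the relation — so {Weight} is a candidate key.
{Aisle, LotNo}⁺ = {Aisle, BinID, ExpiryDate, LotNo, PickerID, Vendor, Weight} — all of the relation — so {Aisle, LotNo} is a candidate key.
{LotNo, PickerID}⁺ = {Aisle, BinID, ExpiryDate, LotNo, PickerID, Vendor, Weight} — all of the relation — so {LotNo, PickerID} is a candidate key.
These are minimal and exhaustive — every other superkey contains one of them.

{Aisle, LotNo}, {LotNo, PickerID}, {Vendor}, {Weight}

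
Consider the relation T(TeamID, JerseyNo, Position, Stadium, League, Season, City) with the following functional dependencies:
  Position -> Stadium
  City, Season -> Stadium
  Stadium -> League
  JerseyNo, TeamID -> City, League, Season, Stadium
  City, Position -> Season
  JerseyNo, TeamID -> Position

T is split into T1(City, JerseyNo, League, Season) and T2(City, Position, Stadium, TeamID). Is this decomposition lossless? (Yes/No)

The shared attributes are {City} and {City}⁺ = {City}.
The closure covers neither T1 nor T2 entirely; the join is not lossless.

No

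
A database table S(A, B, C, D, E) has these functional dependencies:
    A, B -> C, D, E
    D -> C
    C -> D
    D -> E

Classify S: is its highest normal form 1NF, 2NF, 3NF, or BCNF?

2NF

Candidate key: {A, B}. Prime attributes: {A, B}.
For D -> C we have {D}⁺ = {C, D, E}; {D} is not a superkey, so BCNF fails.
D -> C determines the non-prime attribute {C} from a non-superkey — 3NF is violated.
No non-prime attribute depends on a proper subset of any candidate key, so 2NF holds.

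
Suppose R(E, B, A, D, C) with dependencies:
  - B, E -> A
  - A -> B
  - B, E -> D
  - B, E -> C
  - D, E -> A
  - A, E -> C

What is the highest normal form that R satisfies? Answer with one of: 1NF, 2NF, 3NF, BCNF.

3NF

Candidate keys: {A, E}, {B, E}, {D, E}. Prime attributes: {A, B, D, E}.
A -> B breaks BCNF: {A}⁺ = {A, B}, so {A} is not a superkey.
Since {B} ⊆ prime attributes and every other non-superkey FD also has a prime right side, the schema is in 3NF.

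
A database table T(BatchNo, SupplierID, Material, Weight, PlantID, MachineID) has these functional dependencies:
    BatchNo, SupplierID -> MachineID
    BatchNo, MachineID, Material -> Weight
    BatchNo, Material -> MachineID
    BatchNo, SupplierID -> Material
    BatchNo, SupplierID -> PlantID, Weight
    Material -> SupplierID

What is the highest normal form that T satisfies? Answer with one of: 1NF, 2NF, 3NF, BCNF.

3NF

Candidate keys: {BatchNo, Material}, {BatchNo, SupplierID}. Prime attributes: {BatchNo, Material, SupplierID}.
For Material -> SupplierID we have {Material}⁺ = {Material, SupplierID}; {Material} is not a superkey, so BCNF fails.
Since {SupplierID} ⊆ prime attributes and every other non-superkey FD also has a prime right side, the schema is in 3NF.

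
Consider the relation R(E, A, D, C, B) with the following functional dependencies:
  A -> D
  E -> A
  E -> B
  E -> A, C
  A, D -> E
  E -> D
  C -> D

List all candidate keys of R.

{A}, {E}

{A} is a candidate key since {A}⁺ = {A, B, C, D, E} covers every attribute.
{E} is a candidate key since {E}⁺ = {A, B, C, D, E} covers every attribute.
No proper subset of any of these is a key, and no other minimal superkey exists.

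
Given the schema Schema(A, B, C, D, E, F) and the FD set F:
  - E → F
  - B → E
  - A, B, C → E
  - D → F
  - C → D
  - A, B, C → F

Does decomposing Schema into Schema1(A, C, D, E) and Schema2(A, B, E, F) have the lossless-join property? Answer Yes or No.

The shared attributes are {A, E} and {A, E}⁺ = {A, E, F}.
The closure covers neither Schema1 nor Schema2 entirely; the join is not lossless.

No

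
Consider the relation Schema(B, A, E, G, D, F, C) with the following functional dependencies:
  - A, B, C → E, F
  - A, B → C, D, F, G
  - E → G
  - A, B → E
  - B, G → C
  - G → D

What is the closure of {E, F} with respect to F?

{D, E, F, G}

Start with {E, F}.
E → G applies; add {G} → now {E, F, G}.
G → D applies; add {D} → now {D, E, F, G}.
No further FD applies.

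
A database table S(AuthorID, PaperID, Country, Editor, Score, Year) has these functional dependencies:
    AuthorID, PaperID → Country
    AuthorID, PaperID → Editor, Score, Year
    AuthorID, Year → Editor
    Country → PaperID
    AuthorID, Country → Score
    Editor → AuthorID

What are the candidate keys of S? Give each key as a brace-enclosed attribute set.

{AuthorID, Country}⁺ = {AuthorID, Country, Editor, PaperID, Score, Year} — all of the relation — so {AuthorID, Country} is a candidate key.
{AuthorID, PaperID}⁺ = {AuthorID, Country, Editor, PaperID, Score, Year} — all of the relation — so {AuthorID, PaperID} is a candidate key.
{Country, Editor}⁺ = {AuthorID, Country, Editor, PaperID, Score, Year} — all of the relation — so {Country, Editor} is a candidate key.
{Editor, PaperID}⁺ = {AuthorID, Country, Editor, PaperID, Score, Year} — all of the relation — so {Editor, PaperID} is a candidate key.
Any other superkey properly contains one of these, so there are no further candidate keys.

{AuthorID, Country}, {AuthorID, PaperID}, {Country, Editor}, {Editor, PaperID}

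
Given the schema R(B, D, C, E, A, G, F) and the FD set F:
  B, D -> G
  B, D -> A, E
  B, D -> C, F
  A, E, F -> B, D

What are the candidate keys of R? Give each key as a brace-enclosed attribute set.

{B, D}⁺ = {A, B, C, D, E, F, G} — all of the relation — so {B, D} is a candidate key.
{A, E, F}⁺ = {A, B, C, D, E, F, G} — all of the relation — so {A, E, F} is a candidate key.
These are minimal and exhaustive — every other superkey contains one of them.

{A, E, F}, {B, D}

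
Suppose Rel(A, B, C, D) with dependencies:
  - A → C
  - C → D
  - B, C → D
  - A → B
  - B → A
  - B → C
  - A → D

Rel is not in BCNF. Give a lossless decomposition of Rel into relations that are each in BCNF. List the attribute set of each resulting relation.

{A, B, C}; {C, D}

Candidate keys of the original relation: {A}, {B}.
Within {A, B, C, D}: {C}⁺ ∩ {A, B, C, D} = {C, D}, not the whole set, so C → D violates BCNF; decompose into {C, D} and {A, B, C}.
{C, D}: every determinant is a superkey — BCNF.
{A, B, C}: every determinant is a superkey — BCNF.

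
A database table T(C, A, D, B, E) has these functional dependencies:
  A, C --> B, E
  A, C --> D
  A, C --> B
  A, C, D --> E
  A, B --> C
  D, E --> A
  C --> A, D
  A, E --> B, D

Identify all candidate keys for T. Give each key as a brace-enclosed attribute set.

{C} is a candidate key since {C}⁺ = {A, B, C, D, E} covers every attribute.
{A, B} is a candidate key since {A, B}⁺ = {A, B, C, D, E} covers every attribute.
{A, E} is a candidate key since {A, E}⁺ = {A, B, C, D, E} covers every attribute.
{D, E} is a candidate key since {D, E}⁺ = {A, B, C, D, E} covers every attribute.
Any other superkey properly contains one of these, so there are no further candidate keys.

{A, B}, {A, E}, {C}, {D, E}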